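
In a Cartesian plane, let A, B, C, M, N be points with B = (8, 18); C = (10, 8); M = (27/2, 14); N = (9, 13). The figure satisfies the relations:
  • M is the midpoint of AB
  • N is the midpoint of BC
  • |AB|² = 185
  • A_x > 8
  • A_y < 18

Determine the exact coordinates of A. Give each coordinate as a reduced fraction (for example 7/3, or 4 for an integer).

A = (19, 10)

1. A_x = 19  [A = 2·M−B = 2·(27/2, 14)−(8, 18)]
2. A_y = 10  [A = 2·M−B = 2·(27/2, 14)−(8, 18)]
   so A = (19, 10)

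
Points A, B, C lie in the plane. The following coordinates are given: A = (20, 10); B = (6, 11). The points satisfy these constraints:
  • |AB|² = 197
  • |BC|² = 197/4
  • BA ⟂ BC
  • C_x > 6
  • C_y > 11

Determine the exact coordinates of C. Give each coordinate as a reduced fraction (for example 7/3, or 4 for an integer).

1. C_x = 13/2  [[BA ⟂ BC ⇒ 14x-1y-73=0] ∩ [|C−(6, 11)|²=197/4]]
2. C_y = 18  [[BA ⟂ BC ⇒ 14x-1y-73=0] ∩ [|C−(6, 11)|²=197/4]]
   so C = (13/2, 18)

C = (13/2, 18)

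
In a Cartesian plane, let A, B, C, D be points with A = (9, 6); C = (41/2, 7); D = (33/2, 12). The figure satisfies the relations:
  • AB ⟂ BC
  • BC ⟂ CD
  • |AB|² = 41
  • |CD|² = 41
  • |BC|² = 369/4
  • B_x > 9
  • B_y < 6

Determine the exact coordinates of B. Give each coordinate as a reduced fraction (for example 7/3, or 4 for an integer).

B = (13, 1)

1. B_x = 13  [[BC ⟂ CD ⇒ 4x-5y-47=0] ∩ [|B−(9, 6)|²=41]]
2. B_y = 1  [[BC ⟂ CD ⇒ 4x-5y-47=0] ∩ [|B−(9, 6)|²=41]]
   so B = (13, 1)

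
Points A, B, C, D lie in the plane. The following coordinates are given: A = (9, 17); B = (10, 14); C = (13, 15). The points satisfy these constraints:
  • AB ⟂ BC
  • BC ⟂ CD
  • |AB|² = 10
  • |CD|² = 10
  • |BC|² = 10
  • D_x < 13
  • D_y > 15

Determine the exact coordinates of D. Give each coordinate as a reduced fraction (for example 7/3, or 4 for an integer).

D = (12, 18)

1. D_x = 12  [[BC ⟂ CD ⇒ 3x+1y-54=0] ∩ [|D−(13, 15)|²=10]]
2. D_y = 18  [[BC ⟂ CD ⇒ 3x+1y-54=0] ∩ [|D−(13, 15)|²=10]]
   so D = (12, 18)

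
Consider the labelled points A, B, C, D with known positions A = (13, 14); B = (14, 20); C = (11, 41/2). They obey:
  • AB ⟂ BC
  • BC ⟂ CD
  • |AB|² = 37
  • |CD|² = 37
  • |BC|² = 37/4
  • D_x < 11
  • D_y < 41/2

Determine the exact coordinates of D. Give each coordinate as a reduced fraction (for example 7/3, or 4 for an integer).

1. D_x = 10  [[BC ⟂ CD ⇒ -3x+1/2y+91/4=0] ∩ [|D−(11, 41/2)|²=37]]
2. D_y = 29/2  [[BC ⟂ CD ⇒ -3x+1/2y+91/4=0] ∩ [|D−(11, 41/2)|²=37]]
   so D = (10, 29/2)

D = (10, 29/2)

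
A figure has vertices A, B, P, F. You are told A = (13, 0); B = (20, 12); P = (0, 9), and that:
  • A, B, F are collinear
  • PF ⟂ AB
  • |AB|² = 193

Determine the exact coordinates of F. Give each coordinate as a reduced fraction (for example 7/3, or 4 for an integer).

F = (2628/193, 204/193)

1. F_x = 2628/193  [[A, B, F are collinear ⇒ -12x+7y+156=0] ∩ [PF ⟂ AB ⇒ 7x+12y-108=0]]
2. F_y = 204/193  [[A, B, F are collinear ⇒ -12x+7y+156=0] ∩ [PF ⟂ AB ⇒ 7x+12y-108=0]]
   so F = (2628/193, 204/193)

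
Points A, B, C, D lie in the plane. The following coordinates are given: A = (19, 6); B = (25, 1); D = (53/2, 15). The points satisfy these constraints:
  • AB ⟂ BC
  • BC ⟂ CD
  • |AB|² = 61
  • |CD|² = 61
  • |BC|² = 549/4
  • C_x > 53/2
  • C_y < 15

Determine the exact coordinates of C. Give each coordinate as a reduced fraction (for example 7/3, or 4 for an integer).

1. C_x = 65/2  [[AB ⟂ BC ⇒ 6x-5y-145=0] ∩ [|C−(53/2, 15)|²=61]]
2. C_y = 10  [[AB ⟂ BC ⇒ 6x-5y-145=0] ∩ [|C−(53/2, 15)|²=61]]
   so C = (65/2, 10)

C = (65/2, 10)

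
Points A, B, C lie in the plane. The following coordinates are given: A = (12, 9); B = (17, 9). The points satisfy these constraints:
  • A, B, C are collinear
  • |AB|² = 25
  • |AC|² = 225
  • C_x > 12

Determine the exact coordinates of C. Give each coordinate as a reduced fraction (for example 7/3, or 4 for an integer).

1. C_x = 27  [[A, B, C are collinear ⇒ 5y-45=0] ∩ [|C−(12, 9)|²=225]]
2. C_y = 9  [[A, B, C are collinear ⇒ 5y-45=0] ∩ [|C−(12, 9)|²=225]]
   so C = (27, 9)

C = (27, 9)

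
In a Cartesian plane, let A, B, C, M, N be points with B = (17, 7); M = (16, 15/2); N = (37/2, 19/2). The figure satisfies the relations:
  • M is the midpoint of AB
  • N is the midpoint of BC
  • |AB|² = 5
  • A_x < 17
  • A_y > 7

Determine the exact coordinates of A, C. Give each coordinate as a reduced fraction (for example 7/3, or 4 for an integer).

1. A_x = 15  [A = 2·M−B = 2·(16, 15/2)−(17, 7)]
2. A_y = 8  [A = 2·M−B = 2·(16, 15/2)−(17, 7)]
   so A = (15, 8)
3. C_x = 20  [C = 2·N−B = 2·(37/2, 19/2)−(17, 7)]
4. C_y = 12  [C = 2·N−B = 2·(37/2, 19/2)−(17, 7)]
   so C = (20, 12)

A = (15, 8)
C = (20, 12)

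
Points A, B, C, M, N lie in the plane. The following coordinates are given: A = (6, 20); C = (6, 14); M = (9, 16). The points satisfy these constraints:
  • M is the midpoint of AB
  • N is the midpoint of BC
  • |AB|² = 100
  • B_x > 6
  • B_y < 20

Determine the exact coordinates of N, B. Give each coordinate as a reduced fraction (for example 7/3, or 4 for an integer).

N = (9, 13)
B = (12, 12)

1. B_x = 12  [B = 2·M−A = 2·(9, 16)−(6, 20)]
2. B_y = 12  [B = 2·M−A = 2·(9, 16)−(6, 20)]
   so B = (12, 12)
3. N_x = 9  [2·N = B+C = (12, 12)+(6, 14)]
4. N_y = 13  [2·N = B+C = (12, 12)+(6, 14)]
   so N = (9, 13)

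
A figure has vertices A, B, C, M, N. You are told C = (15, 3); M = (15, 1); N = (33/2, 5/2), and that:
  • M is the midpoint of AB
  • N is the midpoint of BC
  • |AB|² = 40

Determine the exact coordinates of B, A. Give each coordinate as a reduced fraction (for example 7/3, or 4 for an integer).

1. B_x = 18  [B = 2·N−C = 2·(33/2, 5/2)−(15, 3)]
2. B_y = 2  [B = 2·N−C = 2·(33/2, 5/2)−(15, 3)]
   so B = (18, 2)
3. A_x = 12  [A = 2·M−B = 2·(15, 1)−(18, 2)]
4. A_y = 0  [A = 2·M−B = 2·(15, 1)−(18, 2)]
   so A = (12, 0)

B = (18, 2)
A = (12, 0)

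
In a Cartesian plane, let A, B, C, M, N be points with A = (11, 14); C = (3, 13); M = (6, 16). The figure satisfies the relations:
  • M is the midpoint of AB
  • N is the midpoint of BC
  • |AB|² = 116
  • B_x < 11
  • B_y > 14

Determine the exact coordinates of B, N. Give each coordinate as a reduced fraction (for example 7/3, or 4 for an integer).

B = (1, 18)
N = (2, 31/2)

1. B_x = 1  [B = 2·M−A = 2·(6, 16)−(11, 14)]
2. B_y = 18  [B = 2·M−A = 2·(6, 16)−(11, 14)]
   so B = (1, 18)
3. N_x = 2  [2·N = B+C = (1, 18)+(3, 13)]
4. N_y = 31/2  [2·N = B+C = (1, 18)+(3, 13)]
   so N = (2, 31/2)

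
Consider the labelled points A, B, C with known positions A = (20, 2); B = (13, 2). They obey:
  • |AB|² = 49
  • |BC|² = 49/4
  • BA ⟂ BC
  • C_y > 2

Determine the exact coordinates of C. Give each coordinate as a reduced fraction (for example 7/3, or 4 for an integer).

1. C_x = 13  [[BA ⟂ BC ⇒ 7x-91=0] ∩ [|C−(13, 2)|²=49/4]]
2. C_y = 11/2  [[BA ⟂ BC ⇒ 7x-91=0] ∩ [|C−(13, 2)|²=49/4]]
   so C = (13, 11/2)

C = (13, 11/2)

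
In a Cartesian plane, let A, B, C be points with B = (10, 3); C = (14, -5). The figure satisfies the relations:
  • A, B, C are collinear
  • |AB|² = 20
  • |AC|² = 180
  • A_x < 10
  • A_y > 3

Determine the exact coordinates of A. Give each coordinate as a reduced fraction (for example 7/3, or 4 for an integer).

1. A_x = 8  [[A, B, C are collinear ⇒ 8x+4y-92=0] ∩ [|A−(10, 3)|²=20]]
2. A_y = 7  [[A, B, C are collinear ⇒ 8x+4y-92=0] ∩ [|A−(10, 3)|²=20]]
   so A = (8, 7)

A = (8, 7)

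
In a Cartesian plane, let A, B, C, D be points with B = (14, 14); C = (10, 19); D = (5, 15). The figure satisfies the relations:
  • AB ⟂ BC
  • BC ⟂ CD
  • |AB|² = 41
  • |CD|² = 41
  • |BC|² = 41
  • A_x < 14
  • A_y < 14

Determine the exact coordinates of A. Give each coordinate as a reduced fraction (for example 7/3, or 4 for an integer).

1. A_x = 9  [[AB ⟂ BC ⇒ 4x-5y+14=0] ∩ [|A−(14, 14)|²=41]]
2. A_y = 10  [[AB ⟂ BC ⇒ 4x-5y+14=0] ∩ [|A−(14, 14)|²=41]]
   so A = (9, 10)

A = (9, 10)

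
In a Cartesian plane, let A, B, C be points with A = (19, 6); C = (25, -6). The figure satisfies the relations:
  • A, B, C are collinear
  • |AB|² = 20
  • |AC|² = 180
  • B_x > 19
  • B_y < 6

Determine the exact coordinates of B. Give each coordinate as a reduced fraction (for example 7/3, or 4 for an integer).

B = (21, 2)

1. B_x = 21  [[A, B, C are collinear ⇒ -12x-6y+264=0] ∩ [|B−(19, 6)|²=20]]
2. B_y = 2  [[A, B, C are collinear ⇒ -12x-6y+264=0] ∩ [|B−(19, 6)|²=20]]
   so B = (21, 2)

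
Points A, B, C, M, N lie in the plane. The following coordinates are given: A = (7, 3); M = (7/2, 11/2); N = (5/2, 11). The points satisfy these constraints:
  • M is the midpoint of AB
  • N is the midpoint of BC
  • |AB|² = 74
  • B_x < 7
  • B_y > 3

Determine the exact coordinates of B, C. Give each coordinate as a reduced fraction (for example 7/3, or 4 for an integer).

B = (0, 8)
C = (5, 14)

1. B_x = 0  [B = 2·M−A = 2·(7/2, 11/2)−(7, 3)]
2. B_y = 8  [B = 2·M−A = 2·(7/2, 11/2)−(7, 3)]
   so B = (0, 8)
3. C_x = 5  [C = 2·N−B = 2·(5/2, 11)−(0, 8)]
4. C_y = 14  [C = 2·N−B = 2·(5/2, 11)−(0, 8)]
   so C = (5, 14)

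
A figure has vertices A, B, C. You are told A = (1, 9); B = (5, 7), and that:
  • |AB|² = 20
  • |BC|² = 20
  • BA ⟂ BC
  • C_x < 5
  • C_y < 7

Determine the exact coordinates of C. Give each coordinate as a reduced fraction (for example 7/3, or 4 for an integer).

1. C_x = 3  [[BA ⟂ BC ⇒ -4x+2y+6=0] ∩ [|C−(5, 7)|²=20]]
2. C_y = 3  [[BA ⟂ BC ⇒ -4x+2y+6=0] ∩ [|C−(5, 7)|²=20]]
   so C = (3, 3)

C = (3, 3)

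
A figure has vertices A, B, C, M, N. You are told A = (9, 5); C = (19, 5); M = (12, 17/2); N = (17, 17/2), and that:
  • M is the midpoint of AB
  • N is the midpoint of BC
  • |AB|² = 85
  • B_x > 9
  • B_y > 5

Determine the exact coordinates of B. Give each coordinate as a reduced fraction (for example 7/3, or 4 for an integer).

1. B_x = 15  [B = 2·M−A = 2·(12, 17/2)−(9, 5)]
2. B_y = 12  [B = 2·M−A = 2·(12, 17/2)−(9, 5)]
   so B = (15, 12)

B = (15, 12)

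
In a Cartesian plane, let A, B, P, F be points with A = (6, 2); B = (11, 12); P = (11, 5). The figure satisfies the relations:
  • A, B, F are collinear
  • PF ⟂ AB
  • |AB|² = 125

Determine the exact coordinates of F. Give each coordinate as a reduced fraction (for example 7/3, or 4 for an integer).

1. F_x = 41/5  [[A, B, F are collinear ⇒ -10x+5y+50=0] ∩ [PF ⟂ AB ⇒ 5x+10y-105=0]]
2. F_y = 32/5  [[A, B, F are collinear ⇒ -10x+5y+50=0] ∩ [PF ⟂ AB ⇒ 5x+10y-105=0]]
   so F = (41/5, 32/5)

F = (41/5, 32/5)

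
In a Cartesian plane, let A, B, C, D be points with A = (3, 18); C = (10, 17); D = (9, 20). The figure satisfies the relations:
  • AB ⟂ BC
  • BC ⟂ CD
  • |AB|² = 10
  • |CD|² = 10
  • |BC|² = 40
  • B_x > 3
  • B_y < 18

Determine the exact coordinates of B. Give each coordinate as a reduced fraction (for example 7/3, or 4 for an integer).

1. B_x = 4  [[BC ⟂ CD ⇒ 1x-3y+41=0] ∩ [|B−(3, 18)|²=10]]
2. B_y = 15  [[BC ⟂ CD ⇒ 1x-3y+41=0] ∩ [|B−(3, 18)|²=10]]
   so B = (4, 15)

B = (4, 15)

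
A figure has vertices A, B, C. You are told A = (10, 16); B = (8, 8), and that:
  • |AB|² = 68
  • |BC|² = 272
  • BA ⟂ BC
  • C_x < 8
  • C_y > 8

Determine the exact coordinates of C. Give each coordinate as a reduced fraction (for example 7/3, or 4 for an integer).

C = (-8, 12)

1. C_x = -8  [[BA ⟂ BC ⇒ 2x+8y-80=0] ∩ [|C−(8, 8)|²=272]]
2. C_y = 12  [[BA ⟂ BC ⇒ 2x+8y-80=0] ∩ [|C−(8, 8)|²=272]]
   so C = (-8, 12)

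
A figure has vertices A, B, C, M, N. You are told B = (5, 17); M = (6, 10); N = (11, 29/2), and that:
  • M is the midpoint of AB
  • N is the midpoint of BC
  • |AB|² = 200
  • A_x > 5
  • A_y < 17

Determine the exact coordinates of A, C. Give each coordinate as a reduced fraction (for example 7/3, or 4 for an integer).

1. A_x = 7  [A = 2·M−B = 2·(6, 10)−(5, 17)]
2. A_y = 3  [A = 2·M−B = 2·(6, 10)−(5, 17)]
   so A = (7, 3)
3. C_x = 17  [C = 2·N−B = 2·(11, 29/2)−(5, 17)]
4. C_y = 12  [C = 2·N−B = 2·(11, 29/2)−(5, 17)]
   so C = (17, 12)

A = (7, 3)
C = (17, 12)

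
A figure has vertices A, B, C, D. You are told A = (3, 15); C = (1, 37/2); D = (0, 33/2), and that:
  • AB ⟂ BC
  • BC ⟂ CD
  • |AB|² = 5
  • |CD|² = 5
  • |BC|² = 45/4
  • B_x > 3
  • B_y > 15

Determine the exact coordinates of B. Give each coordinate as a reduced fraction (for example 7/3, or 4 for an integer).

1. B_x = 4  [[BC ⟂ CD ⇒ 1x+2y-38=0] ∩ [|B−(3, 15)|²=5]]
2. B_y = 17  [[BC ⟂ CD ⇒ 1x+2y-38=0] ∩ [|B−(3, 15)|²=5]]
   so B = (4, 17)

B = (4, 17)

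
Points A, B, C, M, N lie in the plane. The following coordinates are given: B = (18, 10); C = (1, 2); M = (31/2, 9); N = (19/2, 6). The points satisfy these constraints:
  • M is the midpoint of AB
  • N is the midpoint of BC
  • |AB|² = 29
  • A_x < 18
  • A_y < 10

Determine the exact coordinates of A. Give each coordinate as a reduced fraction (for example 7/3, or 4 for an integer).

A = (13, 8)

1. A_x = 13  [A = 2·M−B = 2·(31/2, 9)−(18, 10)]
2. A_y = 8  [A = 2·M−B = 2·(31/2, 9)−(18, 10)]
   so A = (13, 8)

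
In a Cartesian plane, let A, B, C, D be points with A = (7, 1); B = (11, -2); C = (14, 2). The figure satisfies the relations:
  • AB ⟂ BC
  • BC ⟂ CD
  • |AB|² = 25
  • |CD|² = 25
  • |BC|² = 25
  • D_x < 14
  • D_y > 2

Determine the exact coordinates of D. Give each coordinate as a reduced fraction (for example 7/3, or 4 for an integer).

1. D_x = 10  [[BC ⟂ CD ⇒ 3x+4y-50=0] ∩ [|D−(14, 2)|²=25]]
2. D_y = 5  [[BC ⟂ CD ⇒ 3x+4y-50=0] ∩ [|D−(14, 2)|²=25]]
   so D = (10, 5)

D = (10, 5)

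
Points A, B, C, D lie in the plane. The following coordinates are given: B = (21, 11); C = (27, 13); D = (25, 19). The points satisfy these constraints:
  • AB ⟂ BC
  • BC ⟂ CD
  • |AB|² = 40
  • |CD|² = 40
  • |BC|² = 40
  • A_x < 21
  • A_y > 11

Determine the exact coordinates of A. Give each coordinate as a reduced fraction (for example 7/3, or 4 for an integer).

1. A_x = 19  [[AB ⟂ BC ⇒ -6x-2y+148=0] ∩ [|A−(21, 11)|²=40]]
2. A_y = 17  [[AB ⟂ BC ⇒ -6x-2y+148=0] ∩ [|A−(21, 11)|²=40]]
   so A = (19, 17)

A = (19, 17)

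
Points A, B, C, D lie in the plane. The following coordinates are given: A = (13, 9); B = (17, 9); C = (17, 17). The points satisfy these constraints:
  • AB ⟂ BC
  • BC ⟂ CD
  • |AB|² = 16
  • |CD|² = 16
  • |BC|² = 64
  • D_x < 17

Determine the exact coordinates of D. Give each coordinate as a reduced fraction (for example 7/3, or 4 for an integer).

1. D_x = 13  [[BC ⟂ CD ⇒ 8y-136=0] ∩ [|D−(17, 17)|²=16]]
2. D_y = 17  [[BC ⟂ CD ⇒ 8y-136=0] ∩ [|D−(17, 17)|²=16]]
   so D = (13, 17)

D = (13, 17)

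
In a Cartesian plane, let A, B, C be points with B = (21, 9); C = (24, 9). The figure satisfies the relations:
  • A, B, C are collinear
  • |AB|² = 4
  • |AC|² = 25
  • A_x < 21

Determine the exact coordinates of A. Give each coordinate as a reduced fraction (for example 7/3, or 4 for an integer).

A = (19, 9)

1. A_x = 19  [[A, B, C are collinear ⇒ 3y-27=0] ∩ [|A−(21, 9)|²=4]]
2. A_y = 9  [[A, B, C are collinear ⇒ 3y-27=0] ∩ [|A−(21, 9)|²=4]]
   so A = (19, 9)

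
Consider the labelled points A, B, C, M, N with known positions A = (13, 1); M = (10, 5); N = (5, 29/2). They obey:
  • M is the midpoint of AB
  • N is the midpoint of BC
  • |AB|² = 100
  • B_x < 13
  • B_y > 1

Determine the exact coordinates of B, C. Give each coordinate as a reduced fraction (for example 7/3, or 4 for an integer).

1. B_x = 7  [B = 2·M−A = 2·(10, 5)−(13, 1)]
2. B_y = 9  [B = 2·M−A = 2·(10, 5)−(13, 1)]
   so B = (7, 9)
3. C_x = 3  [C = 2·N−B = 2·(5, 29/2)−(7, 9)]
4. C_y = 20  [C = 2·N−B = 2·(5, 29/2)−(7, 9)]
   so C = (3, 20)

B = (7, 9)
C = (3, 20)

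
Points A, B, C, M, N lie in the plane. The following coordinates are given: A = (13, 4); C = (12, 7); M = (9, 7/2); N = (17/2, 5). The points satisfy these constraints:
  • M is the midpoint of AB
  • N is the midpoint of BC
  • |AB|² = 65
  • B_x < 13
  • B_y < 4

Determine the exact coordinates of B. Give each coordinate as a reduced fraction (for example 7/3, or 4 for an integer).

1. B_x = 5  [B = 2·M−A = 2·(9, 7/2)−(13, 4)]
2. B_y = 3  [B = 2·M−A = 2·(9, 7/2)−(13, 4)]
   so B = (5, 3)

B = (5, 3)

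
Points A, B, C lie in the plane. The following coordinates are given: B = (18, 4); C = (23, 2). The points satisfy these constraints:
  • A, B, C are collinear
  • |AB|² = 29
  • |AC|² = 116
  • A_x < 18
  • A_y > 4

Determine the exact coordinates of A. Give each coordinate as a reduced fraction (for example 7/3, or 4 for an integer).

1. A_x = 13  [[A, B, C are collinear ⇒ 2x+5y-56=0] ∩ [|A−(18, 4)|²=29]]
2. A_y = 6  [[A, B, C are collinear ⇒ 2x+5y-56=0] ∩ [|A−(18, 4)|²=29]]
   so A = (13, 6)

A = (13, 6)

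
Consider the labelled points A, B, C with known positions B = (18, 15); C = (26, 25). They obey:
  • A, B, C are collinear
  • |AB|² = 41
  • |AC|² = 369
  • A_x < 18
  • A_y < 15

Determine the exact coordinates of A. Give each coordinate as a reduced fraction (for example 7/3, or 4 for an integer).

A = (14, 10)

1. A_x = 14  [[A, B, C are collinear ⇒ -10x+8y+60=0] ∩ [|A−(18, 15)|²=41]]
2. A_y = 10  [[A, B, C are collinear ⇒ -10x+8y+60=0] ∩ [|A−(18, 15)|²=41]]
   so A = (14, 10)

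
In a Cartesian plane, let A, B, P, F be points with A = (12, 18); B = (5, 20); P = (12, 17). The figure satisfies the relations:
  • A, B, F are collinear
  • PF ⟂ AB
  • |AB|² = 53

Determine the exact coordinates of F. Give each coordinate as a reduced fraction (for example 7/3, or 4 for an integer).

1. F_x = 650/53  [[A, B, F are collinear ⇒ -2x-7y+150=0] ∩ [PF ⟂ AB ⇒ -7x+2y+50=0]]
2. F_y = 950/53  [[A, B, F are collinear ⇒ -2x-7y+150=0] ∩ [PF ⟂ AB ⇒ -7x+2y+50=0]]
   so F = (650/53, 950/53)

F = (650/53, 950/53)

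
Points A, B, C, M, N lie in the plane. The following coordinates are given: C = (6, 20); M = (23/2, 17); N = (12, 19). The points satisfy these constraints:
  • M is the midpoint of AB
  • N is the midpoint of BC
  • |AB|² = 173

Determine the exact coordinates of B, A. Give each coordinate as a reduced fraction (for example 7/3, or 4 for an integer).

B = (18, 18)
A = (5, 16)

1. B_x = 18  [B = 2·N−C = 2·(12, 19)−(6, 20)]
2. B_y = 18  [B = 2·N−C = 2·(12, 19)−(6, 20)]
   so B = (18, 18)
3. A_x = 5  [A = 2·M−B = 2·(23/2, 17)−(18, 18)]
4. A_y = 16  [A = 2·M−B = 2·(23/2, 17)−(18, 18)]
   so A = (5, 16)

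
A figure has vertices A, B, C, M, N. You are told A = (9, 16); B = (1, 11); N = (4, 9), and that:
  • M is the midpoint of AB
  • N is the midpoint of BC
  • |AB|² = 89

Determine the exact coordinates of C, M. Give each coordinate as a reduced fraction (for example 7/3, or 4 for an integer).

1. M_x = 5  [2·M = A+B = (9, 16)+(1, 11)]
2. M_y = 27/2  [2·M = A+B = (9, 16)+(1, 11)]
   so M = (5, 27/2)
3. C_x = 7  [C = 2·N−B = 2·(4, 9)−(1, 11)]
4. C_y = 7  [C = 2·N−B = 2·(4, 9)−(1, 11)]
   so C = (7, 7)

C = (7, 7)
M = (5, 27/2)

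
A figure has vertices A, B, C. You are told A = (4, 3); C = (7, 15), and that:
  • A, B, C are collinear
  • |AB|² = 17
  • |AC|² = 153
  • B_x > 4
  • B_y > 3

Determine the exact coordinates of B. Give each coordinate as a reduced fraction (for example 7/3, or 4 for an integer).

B = (5, 7)

1. B_x = 5  [[A, B, C are collinear ⇒ 12x-3y-39=0] ∩ [|B−(4, 3)|²=17]]
2. B_y = 7  [[A, B, C are collinear ⇒ 12x-3y-39=0] ∩ [|B−(4, 3)|²=17]]
   so B = (5, 7)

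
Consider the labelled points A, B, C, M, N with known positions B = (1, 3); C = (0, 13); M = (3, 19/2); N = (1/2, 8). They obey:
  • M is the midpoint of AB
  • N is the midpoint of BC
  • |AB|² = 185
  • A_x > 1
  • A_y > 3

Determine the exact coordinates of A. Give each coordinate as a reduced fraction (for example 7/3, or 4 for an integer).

1. A_x = 5  [A = 2·M−B = 2·(3, 19/2)−(1, 3)]
2. A_y = 16  [A = 2·M−B = 2·(3, 19/2)−(1, 3)]
   so A = (5, 16)

A = (5, 16)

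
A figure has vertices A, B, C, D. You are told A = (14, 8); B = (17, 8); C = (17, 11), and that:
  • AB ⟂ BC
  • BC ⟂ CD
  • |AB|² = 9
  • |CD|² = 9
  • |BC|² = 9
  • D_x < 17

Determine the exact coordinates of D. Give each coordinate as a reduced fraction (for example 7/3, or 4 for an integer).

D = (14, 11)

1. D_x = 14  [[BC ⟂ CD ⇒ 3y-33=0] ∩ [|D−(17, 11)|²=9]]
2. D_y = 11  [[BC ⟂ CD ⇒ 3y-33=0] ∩ [|D−(17, 11)|²=9]]
   so D = (14, 11)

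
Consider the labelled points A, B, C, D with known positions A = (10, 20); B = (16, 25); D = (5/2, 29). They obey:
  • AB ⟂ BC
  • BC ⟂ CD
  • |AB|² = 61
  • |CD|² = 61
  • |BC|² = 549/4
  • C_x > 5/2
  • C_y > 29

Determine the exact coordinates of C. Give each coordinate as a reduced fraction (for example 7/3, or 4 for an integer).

1. C_x = 17/2  [[AB ⟂ BC ⇒ 6x+5y-221=0] ∩ [|C−(5/2, 29)|²=61]]
2. C_y = 34  [[AB ⟂ BC ⇒ 6x+5y-221=0] ∩ [|C−(5/2, 29)|²=61]]
   so C = (17/2, 34)

C = (17/2, 34)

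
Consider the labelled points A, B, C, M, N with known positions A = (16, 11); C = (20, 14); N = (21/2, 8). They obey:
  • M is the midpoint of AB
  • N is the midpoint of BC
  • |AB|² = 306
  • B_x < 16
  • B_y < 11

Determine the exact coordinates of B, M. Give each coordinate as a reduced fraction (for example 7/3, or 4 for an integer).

B = (1, 2)
M = (17/2, 13/2)

1. B_x = 1  [B = 2·N−C = 2·(21/2, 8)−(20, 14)]
2. B_y = 2  [B = 2·N−C = 2·(21/2, 8)−(20, 14)]
   so B = (1, 2)
3. M_x = 17/2  [2·M = A+B = (16, 11)+(1, 2)]
4. M_y = 13/2  [2·M = A+B = (16, 11)+(1, 2)]
   so M = (17/2, 13/2)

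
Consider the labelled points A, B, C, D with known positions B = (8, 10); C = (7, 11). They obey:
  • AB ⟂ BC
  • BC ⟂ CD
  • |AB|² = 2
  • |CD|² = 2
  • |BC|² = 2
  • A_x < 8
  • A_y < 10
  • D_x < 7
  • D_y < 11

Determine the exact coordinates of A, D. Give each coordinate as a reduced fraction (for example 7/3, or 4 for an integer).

A = (7, 9)
D = (6, 10)

1. A_x = 7  [[AB ⟂ BC ⇒ 1x-1y+2=0] ∩ [|A−(8, 10)|²=2]]
2. A_y = 9  [[AB ⟂ BC ⇒ 1x-1y+2=0] ∩ [|A−(8, 10)|²=2]]
   so A = (7, 9)
3. D_x = 6  [[BC ⟂ CD ⇒ -1x+1y-4=0] ∩ [|D−(7, 11)|²=2]]
4. D_y = 10  [[BC ⟂ CD ⇒ -1x+1y-4=0] ∩ [|D−(7, 11)|²=2]]
   so D = (6, 10)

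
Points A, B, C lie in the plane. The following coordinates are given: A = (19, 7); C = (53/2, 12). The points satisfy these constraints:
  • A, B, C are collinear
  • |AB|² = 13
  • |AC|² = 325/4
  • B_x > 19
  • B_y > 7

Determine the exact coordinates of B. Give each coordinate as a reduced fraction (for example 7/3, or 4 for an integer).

1. B_x = 22  [[A, B, C are collinear ⇒ 5x-15/2y-85/2=0] ∩ [|B−(19, 7)|²=13]]
2. B_y = 9  [[A, B, C are collinear ⇒ 5x-15/2y-85/2=0] ∩ [|B−(19, 7)|²=13]]
   so B = (22, 9)

B = (22, 9)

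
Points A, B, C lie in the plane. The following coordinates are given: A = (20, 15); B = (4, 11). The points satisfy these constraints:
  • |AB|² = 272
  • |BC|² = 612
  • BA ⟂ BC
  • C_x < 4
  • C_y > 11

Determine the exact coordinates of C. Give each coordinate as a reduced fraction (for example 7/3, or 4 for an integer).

C = (-2, 35)

1. C_x = -2  [[BA ⟂ BC ⇒ 16x+4y-108=0] ∩ [|C−(4, 11)|²=612]]
2. C_y = 35  [[BA ⟂ BC ⇒ 16x+4y-108=0] ∩ [|C−(4, 11)|²=612]]
   so C = (-2, 35)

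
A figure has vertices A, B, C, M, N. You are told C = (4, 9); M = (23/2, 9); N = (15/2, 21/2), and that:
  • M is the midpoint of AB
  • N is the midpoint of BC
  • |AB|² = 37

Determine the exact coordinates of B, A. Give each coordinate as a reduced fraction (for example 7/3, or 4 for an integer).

B = (11, 12)
A = (12, 6)

1. B_x = 11  [B = 2·N−C = 2·(15/2, 21/2)−(4, 9)]
2. B_y = 12  [B = 2·N−C = 2·(15/2, 21/2)−(4, 9)]
   so B = (11, 12)
3. A_x = 12  [A = 2·M−B = 2·(23/2, 9)−(11, 12)]
4. A_y = 6  [A = 2·M−B = 2·(23/2, 9)−(11, 12)]
   so A = (12, 6)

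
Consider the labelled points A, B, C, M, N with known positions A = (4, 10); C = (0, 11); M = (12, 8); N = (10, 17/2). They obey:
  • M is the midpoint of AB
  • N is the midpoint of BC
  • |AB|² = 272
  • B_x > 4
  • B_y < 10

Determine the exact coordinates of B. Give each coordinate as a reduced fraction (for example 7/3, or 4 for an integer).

B = (20, 6)

1. B_x = 20  [B = 2·M−A = 2·(12, 8)−(4, 10)]
2. B_y = 6  [B = 2·M−A = 2·(12, 8)−(4, 10)]
   so B = (20, 6)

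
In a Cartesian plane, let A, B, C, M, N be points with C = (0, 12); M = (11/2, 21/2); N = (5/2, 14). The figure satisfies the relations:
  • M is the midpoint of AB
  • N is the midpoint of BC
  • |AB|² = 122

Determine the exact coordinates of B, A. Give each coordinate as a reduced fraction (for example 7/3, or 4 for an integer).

1. B_x = 5  [B = 2·N−C = 2·(5/2, 14)−(0, 12)]
2. B_y = 16  [B = 2·N−C = 2·(5/2, 14)−(0, 12)]
   so B = (5, 16)
3. A_x = 6  [A = 2·M−B = 2·(11/2, 21/2)−(5, 16)]
4. A_y = 5  [A = 2·M−B = 2·(11/2, 21/2)−(5, 16)]
   so A = (6, 5)

B = (5, 16)
A = (6, 5)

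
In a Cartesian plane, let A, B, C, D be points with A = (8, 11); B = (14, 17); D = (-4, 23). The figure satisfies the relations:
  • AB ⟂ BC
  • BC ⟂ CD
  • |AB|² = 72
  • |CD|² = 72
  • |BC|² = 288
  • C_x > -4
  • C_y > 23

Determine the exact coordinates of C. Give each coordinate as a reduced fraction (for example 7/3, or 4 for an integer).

C = (2, 29)

1. C_x = 2  [[AB ⟂ BC ⇒ 6x+6y-186=0] ∩ [|C−(-4, 23)|²=72]]
2. C_y = 29  [[AB ⟂ BC ⇒ 6x+6y-186=0] ∩ [|C−(-4, 23)|²=72]]
   so C = (2, 29)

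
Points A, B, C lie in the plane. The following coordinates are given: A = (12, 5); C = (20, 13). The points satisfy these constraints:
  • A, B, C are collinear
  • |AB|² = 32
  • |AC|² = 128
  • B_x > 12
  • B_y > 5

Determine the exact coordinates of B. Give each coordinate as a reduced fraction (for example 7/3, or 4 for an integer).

B = (16, 9)

1. B_x = 16  [[A, B, C are collinear ⇒ 8x-8y-56=0] ∩ [|B−(12, 5)|²=32]]
2. B_y = 9  [[A, B, C are collinear ⇒ 8x-8y-56=0] ∩ [|B−(12, 5)|²=32]]
   so B = (16, 9)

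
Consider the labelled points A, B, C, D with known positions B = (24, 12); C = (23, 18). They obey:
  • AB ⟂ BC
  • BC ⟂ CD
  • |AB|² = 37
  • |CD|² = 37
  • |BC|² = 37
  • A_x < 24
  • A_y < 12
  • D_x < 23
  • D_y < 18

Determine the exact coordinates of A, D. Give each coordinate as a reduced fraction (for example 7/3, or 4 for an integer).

A = (18, 11)
D = (17, 17)

1. A_x = 18  [[AB ⟂ BC ⇒ 1x-6y+48=0] ∩ [|A−(24, 12)|²=37]]
2. A_y = 11  [[AB ⟂ BC ⇒ 1x-6y+48=0] ∩ [|A−(24, 12)|²=37]]
   so A = (18, 11)
3. D_x = 17  [[BC ⟂ CD ⇒ -1x+6y-85=0] ∩ [|D−(23, 18)|²=37]]
4. D_y = 17  [[BC ⟂ CD ⇒ -1x+6y-85=0] ∩ [|D−(23, 18)|²=37]]
   so D = (17, 17)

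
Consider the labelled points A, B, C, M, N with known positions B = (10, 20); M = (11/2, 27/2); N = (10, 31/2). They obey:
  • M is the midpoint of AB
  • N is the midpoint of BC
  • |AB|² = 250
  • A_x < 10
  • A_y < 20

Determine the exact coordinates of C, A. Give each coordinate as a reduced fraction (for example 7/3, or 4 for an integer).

1. A_x = 1  [A = 2·M−B = 2·(11/2, 27/2)−(10, 20)]
2. A_y = 7  [A = 2·M−B = 2·(11/2, 27/2)−(10, 20)]
   so A = (1, 7)
3. C_x = 10  [C = 2·N−B = 2·(10, 31/2)−(10, 20)]
4. C_y = 11  [C = 2·N−B = 2·(10, 31/2)−(10, 20)]
   so C = (10, 11)

C = (10, 11)
A = (1, 7)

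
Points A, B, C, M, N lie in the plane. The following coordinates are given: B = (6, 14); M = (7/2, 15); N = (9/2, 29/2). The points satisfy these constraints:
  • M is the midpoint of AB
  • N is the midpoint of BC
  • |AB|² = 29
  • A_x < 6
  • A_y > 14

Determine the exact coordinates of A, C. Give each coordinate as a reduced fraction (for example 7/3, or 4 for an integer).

A = (1, 16)
C = (3, 15)

1. A_x = 1  [A = 2·M−B = 2·(7/2, 15)−(6, 14)]
2. A_y = 16  [A = 2·M−B = 2·(7/2, 15)−(6, 14)]
   so A = (1, 16)
3. C_x = 3  [C = 2·N−B = 2·(9/2, 29/2)−(6, 14)]
4. C_y = 15  [C = 2·N−B = 2·(9/2, 29/2)−(6, 14)]
   so C = (3, 15)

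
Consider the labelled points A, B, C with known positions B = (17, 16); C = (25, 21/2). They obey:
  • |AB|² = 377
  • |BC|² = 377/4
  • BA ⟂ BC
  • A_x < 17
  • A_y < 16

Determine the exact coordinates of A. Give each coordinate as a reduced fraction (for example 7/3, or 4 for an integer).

1. A_x = 6  [[BA ⟂ BC ⇒ 8x-11/2y-48=0] ∩ [|A−(17, 16)|²=377]]
2. A_y = 0  [[BA ⟂ BC ⇒ 8x-11/2y-48=0] ∩ [|A−(17, 16)|²=377]]
   so A = (6, 0)

A = (6, 0)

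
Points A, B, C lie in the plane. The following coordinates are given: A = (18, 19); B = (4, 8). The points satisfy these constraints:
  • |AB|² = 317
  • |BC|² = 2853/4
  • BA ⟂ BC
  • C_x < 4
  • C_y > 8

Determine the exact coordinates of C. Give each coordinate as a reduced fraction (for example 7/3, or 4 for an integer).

C = (-25/2, 29)

1. C_x = -25/2  [[BA ⟂ BC ⇒ 14x+11y-144=0] ∩ [|C−(4, 8)|²=2853/4]]
2. C_y = 29  [[BA ⟂ BC ⇒ 14x+11y-144=0] ∩ [|C−(4, 8)|²=2853/4]]
   so C = (-25/2, 29)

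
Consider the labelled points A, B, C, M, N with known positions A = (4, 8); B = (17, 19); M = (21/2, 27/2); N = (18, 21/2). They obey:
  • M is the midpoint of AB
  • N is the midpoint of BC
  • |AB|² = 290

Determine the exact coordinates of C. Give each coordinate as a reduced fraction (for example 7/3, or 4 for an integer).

1. C_x = 19  [C = 2·N−B = 2·(18, 21/2)−(17, 19)]
2. C_y = 2  [C = 2·N−B = 2·(18, 21/2)−(17, 19)]
   so C = (19, 2)

C = (19, 2)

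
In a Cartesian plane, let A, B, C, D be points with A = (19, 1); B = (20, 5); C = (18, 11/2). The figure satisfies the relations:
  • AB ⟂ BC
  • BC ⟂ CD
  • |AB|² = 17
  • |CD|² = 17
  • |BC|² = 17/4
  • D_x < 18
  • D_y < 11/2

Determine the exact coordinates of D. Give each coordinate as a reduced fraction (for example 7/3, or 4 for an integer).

D = (17, 3/2)

1. D_x = 17  [[BC ⟂ CD ⇒ -2x+1/2y+133/4=0] ∩ [|D−(18, 11/2)|²=17]]
2. D_y = 3/2  [[BC ⟂ CD ⇒ -2x+1/2y+133/4=0] ∩ [|D−(18, 11/2)|²=17]]
   so D = (17, 3/2)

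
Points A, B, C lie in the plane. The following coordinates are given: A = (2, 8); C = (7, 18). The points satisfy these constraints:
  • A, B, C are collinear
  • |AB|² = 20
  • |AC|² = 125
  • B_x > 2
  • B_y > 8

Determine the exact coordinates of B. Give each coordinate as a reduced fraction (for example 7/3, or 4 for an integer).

B = (4, 12)

1. B_x = 4  [[A, B, C are collinear ⇒ 10x-5y+20=0] ∩ [|B−(2, 8)|²=20]]
2. B_y = 12  [[A, B, C are collinear ⇒ 10x-5y+20=0] ∩ [|B−(2, 8)|²=20]]
   so B = (4, 12)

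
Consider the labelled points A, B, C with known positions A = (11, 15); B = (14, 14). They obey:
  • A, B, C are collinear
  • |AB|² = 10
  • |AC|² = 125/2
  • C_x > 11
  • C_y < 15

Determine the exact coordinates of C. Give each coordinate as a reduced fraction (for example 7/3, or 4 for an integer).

1. C_x = 37/2  [[A, B, C are collinear ⇒ 1x+3y-56=0] ∩ [|C−(11, 15)|²=125/2]]
2. C_y = 25/2  [[A, B, C are collinear ⇒ 1x+3y-56=0] ∩ [|C−(11, 15)|²=125/2]]
   so C = (37/2, 25/2)

C = (37/2, 25/2)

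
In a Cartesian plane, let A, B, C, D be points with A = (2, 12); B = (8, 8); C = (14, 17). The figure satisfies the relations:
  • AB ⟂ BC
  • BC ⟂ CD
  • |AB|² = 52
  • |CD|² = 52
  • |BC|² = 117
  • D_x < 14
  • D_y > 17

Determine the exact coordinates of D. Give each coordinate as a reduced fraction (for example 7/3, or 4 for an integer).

1. D_x = 8  [[BC ⟂ CD ⇒ 6x+9y-237=0] ∩ [|D−(14, 17)|²=52]]
2. D_y = 21  [[BC ⟂ CD ⇒ 6x+9y-237=0] ∩ [|D−(14, 17)|²=52]]
   so D = (8, 21)

D = (8, 21)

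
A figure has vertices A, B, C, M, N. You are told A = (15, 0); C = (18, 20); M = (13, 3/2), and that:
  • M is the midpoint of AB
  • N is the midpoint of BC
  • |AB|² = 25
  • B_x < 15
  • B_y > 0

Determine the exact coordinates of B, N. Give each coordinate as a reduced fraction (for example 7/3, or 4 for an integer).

B = (11, 3)
N = (29/2, 23/2)

1. B_x = 11  [B = 2·M−A = 2·(13, 3/2)−(15, 0)]
2. B_y = 3  [B = 2·M−A = 2·(13, 3/2)−(15, 0)]
   so B = (11, 3)
3. N_x = 29/2  [2·N = B+C = (11, 3)+(18, 20)]
4. N_y = 23/2  [2·N = B+C = (11, 3)+(18, 20)]
   so N = (29/2, 23/2)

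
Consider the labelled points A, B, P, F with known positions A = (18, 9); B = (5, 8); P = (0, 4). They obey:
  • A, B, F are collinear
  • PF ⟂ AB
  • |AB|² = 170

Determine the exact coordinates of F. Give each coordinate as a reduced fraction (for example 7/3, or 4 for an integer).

F = (-47/170, 1291/170)

1. F_x = -47/170  [[A, B, F are collinear ⇒ 1x-13y+99=0] ∩ [PF ⟂ AB ⇒ -13x-1y+4=0]]
2. F_y = 1291/170  [[A, B, F are collinear ⇒ 1x-13y+99=0] ∩ [PF ⟂ AB ⇒ -13x-1y+4=0]]
   so F = (-47/170, 1291/170)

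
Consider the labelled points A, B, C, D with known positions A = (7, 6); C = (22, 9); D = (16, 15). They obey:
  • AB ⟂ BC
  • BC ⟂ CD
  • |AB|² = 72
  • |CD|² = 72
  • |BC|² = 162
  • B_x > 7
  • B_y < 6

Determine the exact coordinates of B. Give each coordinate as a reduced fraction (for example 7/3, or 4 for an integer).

B = (13, 0)

1. B_x = 13  [[BC ⟂ CD ⇒ 6x-6y-78=0] ∩ [|B−(7, 6)|²=72]]
2. B_y = 0  [[BC ⟂ CD ⇒ 6x-6y-78=0] ∩ [|B−(7, 6)|²=72]]
   so B = (13, 0)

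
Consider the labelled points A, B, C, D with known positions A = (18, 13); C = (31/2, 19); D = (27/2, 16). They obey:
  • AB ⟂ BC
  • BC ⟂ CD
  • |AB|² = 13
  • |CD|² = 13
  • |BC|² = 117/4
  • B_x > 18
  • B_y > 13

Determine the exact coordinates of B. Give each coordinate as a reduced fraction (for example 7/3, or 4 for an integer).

1. B_x = 20  [[BC ⟂ CD ⇒ 2x+3y-88=0] ∩ [|B−(18, 13)|²=13]]
2. B_y = 16  [[BC ⟂ CD ⇒ 2x+3y-88=0] ∩ [|B−(18, 13)|²=13]]
   so B = (20, 16)

B = (20, 16)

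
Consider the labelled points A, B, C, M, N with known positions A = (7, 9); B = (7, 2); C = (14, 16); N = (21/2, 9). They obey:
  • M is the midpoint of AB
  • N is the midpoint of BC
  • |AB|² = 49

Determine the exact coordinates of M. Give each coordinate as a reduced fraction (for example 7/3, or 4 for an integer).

1. M_x = 7  [2·M = A+B = (7, 9)+(7, 2)]
2. M_y = 11/2  [2·M = A+B = (7, 9)+(7, 2)]
   so M = (7, 11/2)

M = (7, 11/2)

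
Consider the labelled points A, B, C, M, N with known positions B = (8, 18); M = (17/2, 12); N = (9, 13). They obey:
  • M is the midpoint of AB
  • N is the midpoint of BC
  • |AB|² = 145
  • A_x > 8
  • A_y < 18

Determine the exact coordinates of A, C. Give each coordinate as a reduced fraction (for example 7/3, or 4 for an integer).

A = (9, 6)
C = (10, 8)

1. A_x = 9  [A = 2·M−B = 2·(17/2, 12)−(8, 18)]
2. A_y = 6  [A = 2·M−B = 2·(17/2, 12)−(8, 18)]
   so A = (9, 6)
3. C_x = 10  [C = 2·N−B = 2·(9, 13)−(8, 18)]
4. C_y = 8  [C = 2·N−B = 2·(9, 13)−(8, 18)]
   so C = (10, 8)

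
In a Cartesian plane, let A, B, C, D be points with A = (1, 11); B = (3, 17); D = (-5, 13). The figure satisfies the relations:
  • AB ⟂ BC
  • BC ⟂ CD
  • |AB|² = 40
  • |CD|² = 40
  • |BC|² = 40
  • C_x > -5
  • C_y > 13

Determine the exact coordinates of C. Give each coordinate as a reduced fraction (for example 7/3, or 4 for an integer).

C = (-3, 19)

1. C_x = -3  [[AB ⟂ BC ⇒ 2x+6y-108=0] ∩ [|C−(-5, 13)|²=40]]
2. C_y = 19  [[AB ⟂ BC ⇒ 2x+6y-108=0] ∩ [|C−(-5, 13)|²=40]]
   so C = (-3, 19)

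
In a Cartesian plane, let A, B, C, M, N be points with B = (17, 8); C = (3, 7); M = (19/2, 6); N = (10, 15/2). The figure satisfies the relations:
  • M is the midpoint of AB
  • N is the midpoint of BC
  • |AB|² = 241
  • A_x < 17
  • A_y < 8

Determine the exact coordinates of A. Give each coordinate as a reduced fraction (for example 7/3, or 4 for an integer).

1. A_x = 2  [A = 2·M−B = 2·(19/2, 6)−(17, 8)]
2. A_y = 4  [A = 2·M−B = 2·(19/2, 6)−(17, 8)]
   so A = (2, 4)

A = (2, 4)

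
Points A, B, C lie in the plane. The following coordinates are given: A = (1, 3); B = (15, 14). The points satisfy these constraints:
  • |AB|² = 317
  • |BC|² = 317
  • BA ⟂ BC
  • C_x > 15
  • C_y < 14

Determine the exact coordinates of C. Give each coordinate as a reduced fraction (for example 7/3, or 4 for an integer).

C = (26, 0)

1. C_x = 26  [[BA ⟂ BC ⇒ -14x-11y+364=0] ∩ [|C−(15, 14)|²=317]]
2. C_y = 0  [[BA ⟂ BC ⇒ -14x-11y+364=0] ∩ [|C−(15, 14)|²=317]]
   so C = (26, 0)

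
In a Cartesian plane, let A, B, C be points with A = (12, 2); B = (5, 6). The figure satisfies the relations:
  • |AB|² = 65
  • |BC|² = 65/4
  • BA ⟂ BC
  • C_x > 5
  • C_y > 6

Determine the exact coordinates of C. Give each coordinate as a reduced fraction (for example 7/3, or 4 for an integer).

C = (7, 19/2)

1. C_x = 7  [[BA ⟂ BC ⇒ 7x-4y-11=0] ∩ [|C−(5, 6)|²=65/4]]
2. C_y = 19/2  [[BA ⟂ BC ⇒ 7x-4y-11=0] ∩ [|C−(5, 6)|²=65/4]]
   so C = (7, 19/2)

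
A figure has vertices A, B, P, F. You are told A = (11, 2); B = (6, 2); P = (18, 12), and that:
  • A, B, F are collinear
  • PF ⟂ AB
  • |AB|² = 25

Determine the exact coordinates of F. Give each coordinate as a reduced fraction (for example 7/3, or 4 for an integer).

1. F_x = 18  [[A, B, F are collinear ⇒ -5y+10=0] ∩ [PF ⟂ AB ⇒ -5x+90=0]]
2. F_y = 2  [[A, B, F are collinear ⇒ -5y+10=0] ∩ [PF ⟂ AB ⇒ -5x+90=0]]
   so F = (18, 2)

F = (18, 2)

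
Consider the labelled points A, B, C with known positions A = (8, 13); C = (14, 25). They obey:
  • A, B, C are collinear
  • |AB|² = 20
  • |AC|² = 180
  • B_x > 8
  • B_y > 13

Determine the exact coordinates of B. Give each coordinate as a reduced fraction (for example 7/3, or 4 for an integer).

B = (10, 17)

1. B_x = 10  [[A, B, C are collinear ⇒ 12x-6y-18=0] ∩ [|B−(8, 13)|²=20]]
2. B_y = 17  [[A, B, C are collinear ⇒ 12x-6y-18=0] ∩ [|B−(8, 13)|²=20]]
   so B = (10, 17)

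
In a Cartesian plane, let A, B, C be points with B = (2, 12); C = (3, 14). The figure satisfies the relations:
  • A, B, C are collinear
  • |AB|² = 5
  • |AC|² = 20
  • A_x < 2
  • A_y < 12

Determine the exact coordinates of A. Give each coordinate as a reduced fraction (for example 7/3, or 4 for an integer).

A = (1, 10)

1. A_x = 1  [[A, B, C are collinear ⇒ -2x+1y-8=0] ∩ [|A−(2, 12)|²=5]]
2. A_y = 10  [[A, B, C are collinear ⇒ -2x+1y-8=0] ∩ [|A−(2, 12)|²=5]]
   so A = (1, 10)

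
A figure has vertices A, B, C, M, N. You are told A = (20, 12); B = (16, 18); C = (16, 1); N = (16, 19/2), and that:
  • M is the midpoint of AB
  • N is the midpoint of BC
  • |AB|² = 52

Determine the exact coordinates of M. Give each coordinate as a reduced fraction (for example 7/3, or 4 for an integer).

M = (18, 15)

1. M_x = 18  [2·M = A+B = (20, 12)+(16, 18)]
2. M_y = 15  [2·M = A+B = (20, 12)+(16, 18)]
   so M = (18, 15)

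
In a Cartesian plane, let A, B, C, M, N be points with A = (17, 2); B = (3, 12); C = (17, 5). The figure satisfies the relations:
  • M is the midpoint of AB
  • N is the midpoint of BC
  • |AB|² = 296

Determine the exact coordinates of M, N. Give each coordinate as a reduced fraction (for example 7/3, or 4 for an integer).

1. M_x = 10  [2·M = A+B = (17, 2)+(3, 12)]
2. M_y = 7  [2·M = A+B = (17, 2)+(3, 12)]
   so M = (10, 7)
3. N_x = 10  [2·N = B+C = (3, 12)+(17, 5)]
4. N_y = 17/2  [2·N = B+C = (3, 12)+(17, 5)]
   so N = (10, 17/2)

M = (10, 7)
N = (10, 17/2)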